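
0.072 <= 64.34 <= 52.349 False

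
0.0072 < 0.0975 True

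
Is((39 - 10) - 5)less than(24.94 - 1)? No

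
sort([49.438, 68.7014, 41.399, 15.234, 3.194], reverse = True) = [68.7014, 49.438, 41.399, 15.234, 3.194]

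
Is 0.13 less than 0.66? Yes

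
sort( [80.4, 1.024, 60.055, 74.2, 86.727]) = [1.024, 60.055, 74.2, 80.4, 86.727]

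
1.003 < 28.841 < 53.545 True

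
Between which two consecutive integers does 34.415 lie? 34 and 35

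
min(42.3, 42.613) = 42.3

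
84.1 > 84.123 False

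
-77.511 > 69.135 False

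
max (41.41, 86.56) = 86.56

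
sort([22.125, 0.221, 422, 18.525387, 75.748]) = [0.221, 18.525387, 22.125, 75.748, 422]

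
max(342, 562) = 562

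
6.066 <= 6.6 True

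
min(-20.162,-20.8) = -20.8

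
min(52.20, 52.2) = 52.20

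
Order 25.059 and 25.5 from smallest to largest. 25.059, 25.5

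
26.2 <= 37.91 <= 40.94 True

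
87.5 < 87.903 True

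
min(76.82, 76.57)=76.57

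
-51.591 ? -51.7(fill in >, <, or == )>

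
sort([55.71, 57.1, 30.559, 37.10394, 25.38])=[25.38, 30.559, 37.10394, 55.71, 57.1]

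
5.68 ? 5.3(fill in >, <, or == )>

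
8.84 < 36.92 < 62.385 True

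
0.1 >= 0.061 True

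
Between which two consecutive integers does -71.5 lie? -72 and -71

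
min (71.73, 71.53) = 71.53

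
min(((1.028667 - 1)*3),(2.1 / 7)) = 0.086001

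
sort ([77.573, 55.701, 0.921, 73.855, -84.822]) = [-84.822, 0.921, 55.701, 73.855, 77.573]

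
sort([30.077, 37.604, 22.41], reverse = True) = [37.604, 30.077, 22.41]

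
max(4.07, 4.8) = 4.8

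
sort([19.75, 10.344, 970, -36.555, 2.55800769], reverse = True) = [970, 19.75, 10.344, 2.55800769, -36.555]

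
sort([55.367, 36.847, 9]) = [9, 36.847, 55.367]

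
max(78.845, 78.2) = 78.845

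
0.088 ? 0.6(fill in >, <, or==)<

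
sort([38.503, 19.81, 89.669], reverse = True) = [89.669, 38.503, 19.81]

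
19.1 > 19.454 False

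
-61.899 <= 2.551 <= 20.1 True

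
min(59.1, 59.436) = 59.1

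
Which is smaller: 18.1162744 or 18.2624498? 18.1162744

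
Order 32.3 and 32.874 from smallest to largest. 32.3, 32.874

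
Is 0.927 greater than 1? No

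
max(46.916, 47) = 47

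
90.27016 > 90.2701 True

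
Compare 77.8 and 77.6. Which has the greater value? 77.8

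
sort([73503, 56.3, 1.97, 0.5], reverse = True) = [73503, 56.3, 1.97, 0.5]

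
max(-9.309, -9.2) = -9.2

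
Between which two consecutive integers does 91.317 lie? 91 and 92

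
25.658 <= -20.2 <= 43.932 False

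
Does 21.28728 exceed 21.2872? Yes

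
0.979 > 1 False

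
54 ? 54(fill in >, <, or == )==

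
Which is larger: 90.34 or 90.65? 90.65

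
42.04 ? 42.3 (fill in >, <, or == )<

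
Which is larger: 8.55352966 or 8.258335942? 8.55352966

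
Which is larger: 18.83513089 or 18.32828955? 18.83513089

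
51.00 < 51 False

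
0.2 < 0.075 False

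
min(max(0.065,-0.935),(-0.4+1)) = 0.065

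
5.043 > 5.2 False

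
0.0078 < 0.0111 True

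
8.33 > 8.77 False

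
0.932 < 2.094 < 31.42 True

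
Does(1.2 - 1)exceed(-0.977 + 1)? Yes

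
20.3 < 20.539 True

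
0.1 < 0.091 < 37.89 False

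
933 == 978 False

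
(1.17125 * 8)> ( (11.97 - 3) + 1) False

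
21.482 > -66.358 True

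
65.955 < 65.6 False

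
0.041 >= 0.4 False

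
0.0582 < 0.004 False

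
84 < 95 True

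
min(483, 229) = 229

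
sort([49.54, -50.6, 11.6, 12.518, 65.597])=[-50.6, 11.6, 12.518, 49.54, 65.597]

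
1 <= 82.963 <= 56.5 False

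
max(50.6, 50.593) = 50.6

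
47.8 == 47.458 False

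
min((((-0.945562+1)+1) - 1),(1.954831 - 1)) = 0.054438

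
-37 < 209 True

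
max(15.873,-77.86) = 15.873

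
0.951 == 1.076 False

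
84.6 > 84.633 False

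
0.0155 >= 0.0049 True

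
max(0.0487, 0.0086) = 0.0487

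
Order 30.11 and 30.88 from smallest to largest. 30.11, 30.88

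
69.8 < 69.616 False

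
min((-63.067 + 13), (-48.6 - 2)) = -50.6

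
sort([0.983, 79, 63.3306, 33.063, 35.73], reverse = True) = [79, 63.3306, 35.73, 33.063, 0.983]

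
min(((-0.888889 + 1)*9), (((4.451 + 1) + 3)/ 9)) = 0.939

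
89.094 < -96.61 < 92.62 False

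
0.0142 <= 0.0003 False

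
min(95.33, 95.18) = 95.18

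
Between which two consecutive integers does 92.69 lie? 92 and 93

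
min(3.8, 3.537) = 3.537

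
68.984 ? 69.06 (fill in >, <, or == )<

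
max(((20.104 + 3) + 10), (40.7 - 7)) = 33.7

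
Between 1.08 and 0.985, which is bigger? 1.08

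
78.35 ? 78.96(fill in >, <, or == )<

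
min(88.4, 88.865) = 88.4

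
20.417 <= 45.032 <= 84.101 True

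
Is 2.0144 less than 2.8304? Yes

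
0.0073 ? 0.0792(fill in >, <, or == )<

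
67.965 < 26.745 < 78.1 False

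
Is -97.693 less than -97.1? Yes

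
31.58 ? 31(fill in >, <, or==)>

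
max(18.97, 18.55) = 18.97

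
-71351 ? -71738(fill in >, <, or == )>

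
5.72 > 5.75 False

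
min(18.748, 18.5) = 18.5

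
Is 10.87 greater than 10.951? No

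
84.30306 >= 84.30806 False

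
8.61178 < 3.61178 False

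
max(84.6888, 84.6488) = 84.6888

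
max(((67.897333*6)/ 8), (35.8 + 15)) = 50.92299975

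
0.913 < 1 True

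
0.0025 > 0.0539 False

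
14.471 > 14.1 True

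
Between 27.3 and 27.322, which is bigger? 27.322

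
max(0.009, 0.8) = 0.8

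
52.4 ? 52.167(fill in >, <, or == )>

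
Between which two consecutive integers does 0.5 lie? 0 and 1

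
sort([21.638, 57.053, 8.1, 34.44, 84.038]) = [8.1, 21.638, 34.44, 57.053, 84.038]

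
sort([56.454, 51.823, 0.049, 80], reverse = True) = [80, 56.454, 51.823, 0.049]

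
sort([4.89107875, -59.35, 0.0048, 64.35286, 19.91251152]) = [-59.35, 0.0048, 4.89107875, 19.91251152, 64.35286]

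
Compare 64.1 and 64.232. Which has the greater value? 64.232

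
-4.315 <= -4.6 False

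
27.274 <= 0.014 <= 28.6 False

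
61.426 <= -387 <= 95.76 False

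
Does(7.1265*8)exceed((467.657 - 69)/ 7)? Yes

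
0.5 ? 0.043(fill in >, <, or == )>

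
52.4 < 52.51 True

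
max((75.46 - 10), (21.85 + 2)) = 65.46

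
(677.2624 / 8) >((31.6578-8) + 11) True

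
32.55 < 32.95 True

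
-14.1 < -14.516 False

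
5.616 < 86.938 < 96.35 True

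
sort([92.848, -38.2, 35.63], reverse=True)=[92.848, 35.63, -38.2]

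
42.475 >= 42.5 False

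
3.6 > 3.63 False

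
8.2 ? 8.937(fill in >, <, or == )<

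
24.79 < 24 False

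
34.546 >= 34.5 True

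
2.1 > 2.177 False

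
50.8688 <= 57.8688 True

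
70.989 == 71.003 False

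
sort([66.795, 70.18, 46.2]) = [46.2, 66.795, 70.18]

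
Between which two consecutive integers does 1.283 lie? 1 and 2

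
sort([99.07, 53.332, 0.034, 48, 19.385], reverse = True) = [99.07, 53.332, 48, 19.385, 0.034]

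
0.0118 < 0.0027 False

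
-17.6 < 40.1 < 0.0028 False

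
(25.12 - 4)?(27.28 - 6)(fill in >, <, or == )<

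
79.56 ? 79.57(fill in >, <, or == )<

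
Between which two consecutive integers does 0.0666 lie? 0 and 1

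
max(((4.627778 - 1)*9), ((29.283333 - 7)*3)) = 66.849999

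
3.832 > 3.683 True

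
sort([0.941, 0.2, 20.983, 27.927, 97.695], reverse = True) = [97.695, 27.927, 20.983, 0.941, 0.2]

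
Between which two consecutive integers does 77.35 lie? 77 and 78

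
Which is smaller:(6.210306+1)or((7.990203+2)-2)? (6.210306+1)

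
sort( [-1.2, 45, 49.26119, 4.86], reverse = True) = [49.26119, 45, 4.86, -1.2]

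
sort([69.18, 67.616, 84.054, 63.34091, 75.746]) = [63.34091, 67.616, 69.18, 75.746, 84.054]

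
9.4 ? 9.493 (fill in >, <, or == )<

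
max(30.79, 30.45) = 30.79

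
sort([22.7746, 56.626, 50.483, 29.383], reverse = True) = [56.626, 50.483, 29.383, 22.7746]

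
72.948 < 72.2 False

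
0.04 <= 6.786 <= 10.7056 True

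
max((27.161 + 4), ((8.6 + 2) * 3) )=31.8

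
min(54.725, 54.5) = 54.5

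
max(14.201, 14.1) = 14.201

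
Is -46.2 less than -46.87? No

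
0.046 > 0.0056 True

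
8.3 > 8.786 False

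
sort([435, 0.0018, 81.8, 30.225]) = [0.0018, 30.225, 81.8, 435]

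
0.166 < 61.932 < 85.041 True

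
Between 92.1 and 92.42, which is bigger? 92.42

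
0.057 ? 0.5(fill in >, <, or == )<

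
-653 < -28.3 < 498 True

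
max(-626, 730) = 730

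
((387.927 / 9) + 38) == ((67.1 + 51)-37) False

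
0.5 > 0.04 True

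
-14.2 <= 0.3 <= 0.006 False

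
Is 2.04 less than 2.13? Yes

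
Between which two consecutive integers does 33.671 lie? 33 and 34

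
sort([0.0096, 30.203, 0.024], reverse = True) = [30.203, 0.024, 0.0096]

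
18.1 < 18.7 True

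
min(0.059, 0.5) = 0.059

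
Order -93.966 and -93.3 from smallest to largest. -93.966, -93.3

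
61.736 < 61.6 False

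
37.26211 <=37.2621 False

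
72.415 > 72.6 False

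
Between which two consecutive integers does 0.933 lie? 0 and 1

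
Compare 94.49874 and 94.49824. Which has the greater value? 94.49874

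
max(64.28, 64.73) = 64.73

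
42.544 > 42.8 False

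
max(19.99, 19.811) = 19.99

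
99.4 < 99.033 False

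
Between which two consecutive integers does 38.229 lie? 38 and 39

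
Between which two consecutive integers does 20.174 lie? 20 and 21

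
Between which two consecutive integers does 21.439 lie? 21 and 22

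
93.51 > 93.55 False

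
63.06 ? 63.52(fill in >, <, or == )<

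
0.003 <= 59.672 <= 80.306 True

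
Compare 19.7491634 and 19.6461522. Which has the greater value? 19.7491634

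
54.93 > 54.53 True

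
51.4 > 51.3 True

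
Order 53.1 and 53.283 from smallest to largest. 53.1, 53.283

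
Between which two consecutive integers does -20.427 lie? -21 and -20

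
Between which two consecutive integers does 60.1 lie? 60 and 61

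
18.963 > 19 False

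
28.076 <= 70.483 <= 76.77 True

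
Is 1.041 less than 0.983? No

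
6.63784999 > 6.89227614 False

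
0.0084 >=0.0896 False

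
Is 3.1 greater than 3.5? No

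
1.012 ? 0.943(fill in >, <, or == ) >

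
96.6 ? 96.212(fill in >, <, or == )>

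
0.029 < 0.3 True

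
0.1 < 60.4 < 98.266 True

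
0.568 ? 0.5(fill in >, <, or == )>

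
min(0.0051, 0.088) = 0.0051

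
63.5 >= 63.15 True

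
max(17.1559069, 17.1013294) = 17.1559069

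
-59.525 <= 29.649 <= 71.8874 True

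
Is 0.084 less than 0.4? Yes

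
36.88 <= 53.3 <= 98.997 True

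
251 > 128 True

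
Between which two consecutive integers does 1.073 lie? 1 and 2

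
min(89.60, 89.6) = 89.60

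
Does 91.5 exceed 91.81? No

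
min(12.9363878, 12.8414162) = 12.8414162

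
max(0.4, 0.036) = 0.4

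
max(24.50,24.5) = 24.5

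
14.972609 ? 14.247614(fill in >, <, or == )>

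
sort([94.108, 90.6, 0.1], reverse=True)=[94.108, 90.6, 0.1]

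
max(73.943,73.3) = 73.943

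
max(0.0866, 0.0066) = 0.0866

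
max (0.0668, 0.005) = 0.0668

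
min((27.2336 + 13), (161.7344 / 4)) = 40.2336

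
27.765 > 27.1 True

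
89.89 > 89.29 True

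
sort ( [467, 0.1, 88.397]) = [0.1, 88.397, 467]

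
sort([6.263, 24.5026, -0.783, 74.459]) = [-0.783, 6.263, 24.5026, 74.459]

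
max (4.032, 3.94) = 4.032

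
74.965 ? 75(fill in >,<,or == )<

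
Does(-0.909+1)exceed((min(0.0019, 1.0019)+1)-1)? Yes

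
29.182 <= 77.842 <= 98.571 True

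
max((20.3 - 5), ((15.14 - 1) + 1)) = 15.3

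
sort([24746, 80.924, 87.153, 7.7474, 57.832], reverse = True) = [24746, 87.153, 80.924, 57.832, 7.7474]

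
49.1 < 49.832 True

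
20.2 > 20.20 False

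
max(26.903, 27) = 27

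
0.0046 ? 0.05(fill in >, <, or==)<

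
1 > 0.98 True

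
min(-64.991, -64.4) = -64.991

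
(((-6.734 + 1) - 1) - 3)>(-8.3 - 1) False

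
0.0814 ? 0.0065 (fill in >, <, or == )>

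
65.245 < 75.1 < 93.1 True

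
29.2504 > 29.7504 False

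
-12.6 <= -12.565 True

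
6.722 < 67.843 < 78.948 True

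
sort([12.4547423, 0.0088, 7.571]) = [0.0088, 7.571, 12.4547423]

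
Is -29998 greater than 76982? No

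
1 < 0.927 False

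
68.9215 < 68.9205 False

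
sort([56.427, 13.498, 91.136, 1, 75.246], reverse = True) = [91.136, 75.246, 56.427, 13.498, 1]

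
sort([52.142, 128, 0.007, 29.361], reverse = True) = [128, 52.142, 29.361, 0.007]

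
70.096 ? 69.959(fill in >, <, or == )>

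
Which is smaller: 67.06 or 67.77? 67.06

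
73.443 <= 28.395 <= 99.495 False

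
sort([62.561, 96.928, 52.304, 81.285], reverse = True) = [96.928, 81.285, 62.561, 52.304]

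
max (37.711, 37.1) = 37.711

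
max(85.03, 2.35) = 85.03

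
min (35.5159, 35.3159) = 35.3159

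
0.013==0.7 False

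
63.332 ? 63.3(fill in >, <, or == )>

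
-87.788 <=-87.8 False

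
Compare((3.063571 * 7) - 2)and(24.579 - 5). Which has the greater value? (24.579 - 5)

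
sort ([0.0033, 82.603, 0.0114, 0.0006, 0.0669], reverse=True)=[82.603, 0.0669, 0.0114, 0.0033, 0.0006]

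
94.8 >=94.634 True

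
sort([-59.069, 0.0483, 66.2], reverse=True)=[66.2, 0.0483, -59.069]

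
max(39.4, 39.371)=39.4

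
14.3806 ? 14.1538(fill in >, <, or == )>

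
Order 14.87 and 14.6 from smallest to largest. 14.6, 14.87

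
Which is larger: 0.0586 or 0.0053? 0.0586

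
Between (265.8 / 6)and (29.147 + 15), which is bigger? (265.8 / 6)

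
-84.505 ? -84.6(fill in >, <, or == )>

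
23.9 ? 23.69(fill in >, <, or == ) >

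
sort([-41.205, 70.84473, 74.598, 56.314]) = [-41.205, 56.314, 70.84473, 74.598]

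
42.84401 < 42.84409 True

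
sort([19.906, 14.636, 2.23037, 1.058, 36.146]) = [1.058, 2.23037, 14.636, 19.906, 36.146]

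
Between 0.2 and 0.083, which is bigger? 0.2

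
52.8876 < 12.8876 False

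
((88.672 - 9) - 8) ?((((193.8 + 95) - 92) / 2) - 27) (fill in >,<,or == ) >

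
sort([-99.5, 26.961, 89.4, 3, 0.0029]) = [-99.5, 0.0029, 3, 26.961, 89.4]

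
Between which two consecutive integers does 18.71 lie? 18 and 19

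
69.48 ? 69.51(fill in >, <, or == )<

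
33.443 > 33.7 False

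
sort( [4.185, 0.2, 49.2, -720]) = [-720, 0.2, 4.185, 49.2]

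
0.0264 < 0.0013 False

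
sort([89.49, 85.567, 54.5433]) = [54.5433, 85.567, 89.49]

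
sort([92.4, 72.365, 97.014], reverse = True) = [97.014, 92.4, 72.365]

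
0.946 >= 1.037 False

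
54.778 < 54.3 False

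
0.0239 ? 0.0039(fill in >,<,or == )>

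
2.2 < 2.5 True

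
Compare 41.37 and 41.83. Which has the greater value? 41.83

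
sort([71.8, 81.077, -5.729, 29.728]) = [-5.729, 29.728, 71.8, 81.077]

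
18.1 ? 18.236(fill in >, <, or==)<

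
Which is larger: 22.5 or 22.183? 22.5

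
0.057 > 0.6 False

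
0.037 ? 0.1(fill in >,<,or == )<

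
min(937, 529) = 529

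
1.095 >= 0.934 True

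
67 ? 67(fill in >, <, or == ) ==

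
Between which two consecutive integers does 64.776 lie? 64 and 65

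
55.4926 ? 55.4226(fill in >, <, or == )>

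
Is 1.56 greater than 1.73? No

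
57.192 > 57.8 False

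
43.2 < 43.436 True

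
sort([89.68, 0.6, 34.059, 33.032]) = [0.6, 33.032, 34.059, 89.68]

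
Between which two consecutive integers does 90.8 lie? 90 and 91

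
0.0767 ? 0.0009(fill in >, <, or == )>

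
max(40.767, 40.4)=40.767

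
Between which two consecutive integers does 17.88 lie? 17 and 18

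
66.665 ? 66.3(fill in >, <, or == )>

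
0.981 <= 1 True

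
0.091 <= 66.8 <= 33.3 False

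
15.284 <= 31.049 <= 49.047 True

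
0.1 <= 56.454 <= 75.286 True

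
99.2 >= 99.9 False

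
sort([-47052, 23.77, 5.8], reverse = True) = [23.77, 5.8, -47052]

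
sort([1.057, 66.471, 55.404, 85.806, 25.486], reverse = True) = [85.806, 66.471, 55.404, 25.486, 1.057]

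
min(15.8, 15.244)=15.244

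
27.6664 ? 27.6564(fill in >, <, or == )>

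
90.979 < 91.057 True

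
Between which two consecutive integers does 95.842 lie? 95 and 96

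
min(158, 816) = 158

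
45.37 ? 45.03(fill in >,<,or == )>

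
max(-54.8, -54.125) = -54.125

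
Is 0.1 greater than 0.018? Yes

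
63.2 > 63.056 True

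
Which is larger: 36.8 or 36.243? 36.8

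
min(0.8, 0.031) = 0.031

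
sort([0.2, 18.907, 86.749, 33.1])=[0.2, 18.907, 33.1, 86.749]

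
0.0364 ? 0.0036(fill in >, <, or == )>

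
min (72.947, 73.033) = 72.947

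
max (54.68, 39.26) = 54.68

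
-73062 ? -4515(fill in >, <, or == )<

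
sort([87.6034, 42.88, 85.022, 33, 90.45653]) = [33, 42.88, 85.022, 87.6034, 90.45653]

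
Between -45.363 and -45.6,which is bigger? -45.363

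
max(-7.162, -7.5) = -7.162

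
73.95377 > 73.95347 True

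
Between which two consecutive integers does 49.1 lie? 49 and 50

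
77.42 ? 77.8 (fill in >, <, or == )<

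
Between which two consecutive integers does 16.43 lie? 16 and 17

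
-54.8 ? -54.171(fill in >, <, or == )<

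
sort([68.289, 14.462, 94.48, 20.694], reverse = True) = [94.48, 68.289, 20.694, 14.462]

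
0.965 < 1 True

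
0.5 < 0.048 False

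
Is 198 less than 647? Yes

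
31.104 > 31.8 False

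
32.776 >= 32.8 False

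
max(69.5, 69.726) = 69.726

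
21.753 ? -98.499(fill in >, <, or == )>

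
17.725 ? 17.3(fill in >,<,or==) >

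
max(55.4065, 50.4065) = 55.4065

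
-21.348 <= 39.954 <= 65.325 True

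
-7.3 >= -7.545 True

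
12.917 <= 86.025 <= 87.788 True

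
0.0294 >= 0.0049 True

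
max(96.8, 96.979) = 96.979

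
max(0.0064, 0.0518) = 0.0518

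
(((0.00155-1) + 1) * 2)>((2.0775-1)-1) False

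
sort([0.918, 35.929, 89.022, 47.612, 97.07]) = [0.918, 35.929, 47.612, 89.022, 97.07]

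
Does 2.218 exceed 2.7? No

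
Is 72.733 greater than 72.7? Yes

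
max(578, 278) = 578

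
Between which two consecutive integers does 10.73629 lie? 10 and 11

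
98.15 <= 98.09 False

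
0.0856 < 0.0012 False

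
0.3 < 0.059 False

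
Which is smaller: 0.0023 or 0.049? 0.0023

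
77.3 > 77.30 False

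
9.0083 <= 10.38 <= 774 True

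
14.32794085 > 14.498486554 False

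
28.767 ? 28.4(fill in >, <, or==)>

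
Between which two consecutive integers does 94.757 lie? 94 and 95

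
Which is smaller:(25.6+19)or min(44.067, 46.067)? min(44.067, 46.067)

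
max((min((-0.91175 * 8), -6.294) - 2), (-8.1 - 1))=-9.1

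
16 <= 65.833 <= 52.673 False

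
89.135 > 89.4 False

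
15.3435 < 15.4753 True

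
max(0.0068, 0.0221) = 0.0221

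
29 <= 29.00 True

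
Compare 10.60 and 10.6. They are equal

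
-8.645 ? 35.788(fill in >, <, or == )<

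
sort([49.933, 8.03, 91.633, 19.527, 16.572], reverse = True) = [91.633, 49.933, 19.527, 16.572, 8.03]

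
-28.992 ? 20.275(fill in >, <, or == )<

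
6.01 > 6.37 False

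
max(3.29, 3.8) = 3.8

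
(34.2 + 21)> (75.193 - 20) True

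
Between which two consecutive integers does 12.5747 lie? 12 and 13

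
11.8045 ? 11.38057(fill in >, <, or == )>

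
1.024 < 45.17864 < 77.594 True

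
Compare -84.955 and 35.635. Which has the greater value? 35.635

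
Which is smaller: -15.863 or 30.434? -15.863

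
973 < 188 False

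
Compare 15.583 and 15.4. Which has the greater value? 15.583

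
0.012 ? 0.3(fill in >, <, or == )<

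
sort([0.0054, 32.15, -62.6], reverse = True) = [32.15, 0.0054, -62.6]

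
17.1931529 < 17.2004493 True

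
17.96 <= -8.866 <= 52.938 False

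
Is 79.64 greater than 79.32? Yes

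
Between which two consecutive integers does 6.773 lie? 6 and 7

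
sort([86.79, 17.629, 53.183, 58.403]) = [17.629, 53.183, 58.403, 86.79]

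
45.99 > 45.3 True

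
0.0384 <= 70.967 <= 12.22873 False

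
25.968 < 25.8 False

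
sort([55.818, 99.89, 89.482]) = [55.818, 89.482, 99.89]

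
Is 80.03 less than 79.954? No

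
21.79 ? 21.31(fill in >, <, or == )>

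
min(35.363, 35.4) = 35.363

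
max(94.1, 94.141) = 94.141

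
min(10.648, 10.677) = 10.648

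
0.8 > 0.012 True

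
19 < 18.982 False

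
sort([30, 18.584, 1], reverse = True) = [30, 18.584, 1]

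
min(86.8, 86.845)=86.8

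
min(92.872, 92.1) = 92.1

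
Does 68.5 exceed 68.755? No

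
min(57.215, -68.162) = -68.162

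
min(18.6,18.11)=18.11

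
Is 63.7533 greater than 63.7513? Yes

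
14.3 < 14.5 True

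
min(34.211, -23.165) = -23.165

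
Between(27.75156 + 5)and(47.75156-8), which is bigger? (47.75156-8)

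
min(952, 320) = 320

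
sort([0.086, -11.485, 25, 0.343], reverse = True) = [25, 0.343, 0.086, -11.485]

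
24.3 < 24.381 True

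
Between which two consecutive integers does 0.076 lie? 0 and 1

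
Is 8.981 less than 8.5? No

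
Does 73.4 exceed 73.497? No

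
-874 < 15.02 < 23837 True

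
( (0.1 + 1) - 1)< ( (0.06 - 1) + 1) False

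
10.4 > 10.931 False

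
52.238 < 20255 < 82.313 False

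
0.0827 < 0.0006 False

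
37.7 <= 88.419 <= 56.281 False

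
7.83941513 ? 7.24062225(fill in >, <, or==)>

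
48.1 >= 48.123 False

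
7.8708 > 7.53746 True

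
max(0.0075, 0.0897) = 0.0897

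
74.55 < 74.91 True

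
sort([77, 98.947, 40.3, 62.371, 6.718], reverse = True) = [98.947, 77, 62.371, 40.3, 6.718]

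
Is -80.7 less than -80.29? Yes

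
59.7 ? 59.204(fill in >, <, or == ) >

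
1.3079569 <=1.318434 True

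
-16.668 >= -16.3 False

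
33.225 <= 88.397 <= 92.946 True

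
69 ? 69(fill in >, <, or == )==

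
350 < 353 True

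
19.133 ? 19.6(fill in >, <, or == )<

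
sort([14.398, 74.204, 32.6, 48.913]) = [14.398, 32.6, 48.913, 74.204]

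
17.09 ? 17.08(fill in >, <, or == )>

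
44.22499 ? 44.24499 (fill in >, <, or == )<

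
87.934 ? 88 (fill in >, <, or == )<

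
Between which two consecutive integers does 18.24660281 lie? 18 and 19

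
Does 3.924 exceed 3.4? Yes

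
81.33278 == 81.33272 False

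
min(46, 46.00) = 46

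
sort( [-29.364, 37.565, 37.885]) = [-29.364, 37.565, 37.885]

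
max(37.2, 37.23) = 37.23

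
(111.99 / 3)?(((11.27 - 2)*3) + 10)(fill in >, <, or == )<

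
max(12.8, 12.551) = 12.8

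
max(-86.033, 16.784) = 16.784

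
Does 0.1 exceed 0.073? Yes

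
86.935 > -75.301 True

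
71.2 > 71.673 False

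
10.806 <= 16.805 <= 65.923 True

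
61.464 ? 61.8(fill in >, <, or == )<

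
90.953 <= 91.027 True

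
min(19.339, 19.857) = 19.339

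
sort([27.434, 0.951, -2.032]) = [-2.032, 0.951, 27.434]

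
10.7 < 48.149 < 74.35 True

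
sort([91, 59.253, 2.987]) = [2.987, 59.253, 91]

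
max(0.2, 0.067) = 0.2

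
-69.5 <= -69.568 False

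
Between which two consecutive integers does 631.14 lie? 631 and 632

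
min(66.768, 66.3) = 66.3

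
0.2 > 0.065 True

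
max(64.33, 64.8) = 64.8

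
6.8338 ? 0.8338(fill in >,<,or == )>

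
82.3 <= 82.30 True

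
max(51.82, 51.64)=51.82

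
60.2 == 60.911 False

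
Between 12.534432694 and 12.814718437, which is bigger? 12.814718437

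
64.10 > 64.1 False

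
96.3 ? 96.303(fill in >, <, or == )<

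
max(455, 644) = 644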